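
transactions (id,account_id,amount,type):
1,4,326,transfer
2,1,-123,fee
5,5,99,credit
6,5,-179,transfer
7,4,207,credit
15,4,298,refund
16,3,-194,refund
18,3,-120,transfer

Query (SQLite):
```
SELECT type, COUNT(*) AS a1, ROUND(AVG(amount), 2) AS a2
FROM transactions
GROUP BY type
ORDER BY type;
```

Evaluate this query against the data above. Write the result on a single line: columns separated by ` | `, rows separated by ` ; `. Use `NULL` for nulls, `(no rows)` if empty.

credit | 2 | 153 ; fee | 1 | -123 ; refund | 2 | 52 ; transfer | 3 | 9

Group transactions by type.
Per group compute: COUNT(*), ROUND(AVG(amount), 2).
  credit: ids {5, 7} → COUNT(*)=2, ROUND(AVG(amount), 2)=153
  fee: ids {2} → COUNT(*)=1, ROUND(AVG(amount), 2)=-123
  refund: ids {15, 16} → COUNT(*)=2, ROUND(AVG(amount), 2)=52
  transfer: ids {1, 6, 18} → COUNT(*)=3, ROUND(AVG(amount), 2)=9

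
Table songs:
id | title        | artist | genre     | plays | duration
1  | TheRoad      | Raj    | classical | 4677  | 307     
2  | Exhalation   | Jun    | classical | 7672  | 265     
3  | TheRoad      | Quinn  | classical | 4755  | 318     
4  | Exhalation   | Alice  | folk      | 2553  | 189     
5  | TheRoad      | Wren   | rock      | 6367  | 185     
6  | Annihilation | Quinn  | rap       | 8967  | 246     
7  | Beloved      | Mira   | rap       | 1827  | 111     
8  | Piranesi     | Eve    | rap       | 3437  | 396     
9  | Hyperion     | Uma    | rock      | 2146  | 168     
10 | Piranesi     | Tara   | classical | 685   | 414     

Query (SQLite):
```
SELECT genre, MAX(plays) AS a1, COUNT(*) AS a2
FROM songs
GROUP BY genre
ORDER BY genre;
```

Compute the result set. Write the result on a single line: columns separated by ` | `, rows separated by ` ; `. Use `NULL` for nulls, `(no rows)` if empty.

classical | 7672 | 4 ; folk | 2553 | 1 ; rap | 8967 | 3 ; rock | 6367 | 2

Group songs by genre.
Per group compute: MAX(plays), COUNT(*).
  classical: ids {1, 2, 3, 10} → MAX(plays)=7672, COUNT(*)=4
  folk: ids {4} → MAX(plays)=2553, COUNT(*)=1
  rap: ids {6, 7, 8} → MAX(plays)=8967, COUNT(*)=3
  rock: ids {5, 9} → MAX(plays)=6367, COUNT(*)=2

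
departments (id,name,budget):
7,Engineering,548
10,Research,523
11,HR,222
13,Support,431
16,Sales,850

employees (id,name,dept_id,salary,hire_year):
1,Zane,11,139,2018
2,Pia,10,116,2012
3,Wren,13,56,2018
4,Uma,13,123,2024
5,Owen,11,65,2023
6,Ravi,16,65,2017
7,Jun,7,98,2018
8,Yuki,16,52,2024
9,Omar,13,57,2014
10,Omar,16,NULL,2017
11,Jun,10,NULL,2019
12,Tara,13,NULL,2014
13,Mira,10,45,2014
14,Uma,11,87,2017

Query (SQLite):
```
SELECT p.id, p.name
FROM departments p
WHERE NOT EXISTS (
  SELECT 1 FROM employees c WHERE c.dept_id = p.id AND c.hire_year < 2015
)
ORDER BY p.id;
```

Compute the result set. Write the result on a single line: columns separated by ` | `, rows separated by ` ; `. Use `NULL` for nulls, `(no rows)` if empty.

For each departments row, check whether any employees with matching dept_id has hire_year < 2015.
Keep rows where that is false.

7 | Engineering ; 11 | HR ; 16 | Sales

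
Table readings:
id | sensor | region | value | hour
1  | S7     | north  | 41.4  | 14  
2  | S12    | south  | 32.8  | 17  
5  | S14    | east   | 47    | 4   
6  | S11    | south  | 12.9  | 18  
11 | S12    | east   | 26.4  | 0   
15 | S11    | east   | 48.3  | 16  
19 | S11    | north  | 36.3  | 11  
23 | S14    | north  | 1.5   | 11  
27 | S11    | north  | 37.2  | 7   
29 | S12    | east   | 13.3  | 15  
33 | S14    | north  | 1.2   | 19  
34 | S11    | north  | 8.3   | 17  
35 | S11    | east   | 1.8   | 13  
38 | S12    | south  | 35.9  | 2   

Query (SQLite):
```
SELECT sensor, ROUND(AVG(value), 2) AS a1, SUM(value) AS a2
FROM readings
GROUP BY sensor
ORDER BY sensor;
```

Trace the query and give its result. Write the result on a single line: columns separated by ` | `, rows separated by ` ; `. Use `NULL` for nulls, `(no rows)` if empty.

Group readings by sensor.
Per group compute: ROUND(AVG(value), 2), SUM(value).
  S11: ids {6, 15, 19, 27, 34, 35} → ROUND(AVG(value), 2)=24.13, SUM(value)=144.8
  S12: ids {2, 11, 29, 38} → ROUND(AVG(value), 2)=27.1, SUM(value)=108.4
  S14: ids {5, 23, 33} → ROUND(AVG(value), 2)=16.57, SUM(value)=49.7
  S7: ids {1} → ROUND(AVG(value), 2)=41.4, SUM(value)=41.4

S11 | 24.13 | 144.8 ; S12 | 27.1 | 108.4 ; S14 | 16.57 | 49.7 ; S7 | 41.4 | 41.4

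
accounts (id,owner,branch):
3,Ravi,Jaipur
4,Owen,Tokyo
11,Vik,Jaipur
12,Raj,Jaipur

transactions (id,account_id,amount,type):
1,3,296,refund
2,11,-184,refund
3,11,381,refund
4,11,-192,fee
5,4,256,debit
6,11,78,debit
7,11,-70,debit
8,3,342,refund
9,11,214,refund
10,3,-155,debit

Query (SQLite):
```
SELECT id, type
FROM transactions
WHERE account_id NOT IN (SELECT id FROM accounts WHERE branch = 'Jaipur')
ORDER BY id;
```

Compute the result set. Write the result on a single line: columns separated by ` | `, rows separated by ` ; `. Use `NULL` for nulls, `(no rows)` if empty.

5 | debit

Inner query: accounts.id where branch = 'Jaipur'.
Outer: keep transactions rows whose account_id is not in that set.
Inner query → {3, 11, 12}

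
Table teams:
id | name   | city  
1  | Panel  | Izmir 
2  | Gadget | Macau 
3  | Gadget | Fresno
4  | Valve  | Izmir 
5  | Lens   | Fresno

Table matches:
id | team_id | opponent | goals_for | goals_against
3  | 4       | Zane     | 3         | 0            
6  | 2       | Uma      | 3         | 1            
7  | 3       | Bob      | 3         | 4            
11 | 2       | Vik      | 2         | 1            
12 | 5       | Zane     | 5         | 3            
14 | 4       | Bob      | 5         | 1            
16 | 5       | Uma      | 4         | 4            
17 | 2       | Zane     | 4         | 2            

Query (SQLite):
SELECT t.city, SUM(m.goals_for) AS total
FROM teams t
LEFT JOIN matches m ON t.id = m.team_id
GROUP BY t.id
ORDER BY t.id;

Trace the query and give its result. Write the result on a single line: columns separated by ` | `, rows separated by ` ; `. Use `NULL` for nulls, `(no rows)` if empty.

LEFT JOIN keeps every teams row; unmatched ones get NULL for matches columns.
Group by teams.id and compute SUM(m.goals_for). SUM over an all-NULL group is NULL.
  1: ids {—} → SUM(m.goals_for)=NULL
  2: ids {6, 11, 17} → SUM(m.goals_for)=9
  3: ids {7} → SUM(m.goals_for)=3
  4: ids {3, 14} → SUM(m.goals_for)=8
  5: ids {12, 16} → SUM(m.goals_for)=9

Izmir | NULL ; Macau | 9 ; Fresno | 3 ; Izmir | 8 ; Fresno | 9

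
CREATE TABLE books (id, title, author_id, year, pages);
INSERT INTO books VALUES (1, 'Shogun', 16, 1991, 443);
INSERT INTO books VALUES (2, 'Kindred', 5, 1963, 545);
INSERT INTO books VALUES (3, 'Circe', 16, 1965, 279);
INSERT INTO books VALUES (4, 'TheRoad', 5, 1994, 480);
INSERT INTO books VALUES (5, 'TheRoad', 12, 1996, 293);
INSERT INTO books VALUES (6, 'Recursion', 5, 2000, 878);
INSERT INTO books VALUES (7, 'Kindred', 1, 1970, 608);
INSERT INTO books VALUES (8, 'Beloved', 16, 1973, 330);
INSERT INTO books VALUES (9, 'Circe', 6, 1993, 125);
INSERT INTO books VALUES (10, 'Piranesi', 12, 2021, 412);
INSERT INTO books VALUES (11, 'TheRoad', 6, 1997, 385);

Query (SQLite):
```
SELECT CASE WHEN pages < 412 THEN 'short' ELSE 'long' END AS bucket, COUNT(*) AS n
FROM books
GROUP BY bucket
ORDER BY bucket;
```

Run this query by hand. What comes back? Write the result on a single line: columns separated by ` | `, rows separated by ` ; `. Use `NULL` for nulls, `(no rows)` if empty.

Bucket rows by pages < 412 → 'short' else 'long'; count each bucket.

long | 6 ; short | 5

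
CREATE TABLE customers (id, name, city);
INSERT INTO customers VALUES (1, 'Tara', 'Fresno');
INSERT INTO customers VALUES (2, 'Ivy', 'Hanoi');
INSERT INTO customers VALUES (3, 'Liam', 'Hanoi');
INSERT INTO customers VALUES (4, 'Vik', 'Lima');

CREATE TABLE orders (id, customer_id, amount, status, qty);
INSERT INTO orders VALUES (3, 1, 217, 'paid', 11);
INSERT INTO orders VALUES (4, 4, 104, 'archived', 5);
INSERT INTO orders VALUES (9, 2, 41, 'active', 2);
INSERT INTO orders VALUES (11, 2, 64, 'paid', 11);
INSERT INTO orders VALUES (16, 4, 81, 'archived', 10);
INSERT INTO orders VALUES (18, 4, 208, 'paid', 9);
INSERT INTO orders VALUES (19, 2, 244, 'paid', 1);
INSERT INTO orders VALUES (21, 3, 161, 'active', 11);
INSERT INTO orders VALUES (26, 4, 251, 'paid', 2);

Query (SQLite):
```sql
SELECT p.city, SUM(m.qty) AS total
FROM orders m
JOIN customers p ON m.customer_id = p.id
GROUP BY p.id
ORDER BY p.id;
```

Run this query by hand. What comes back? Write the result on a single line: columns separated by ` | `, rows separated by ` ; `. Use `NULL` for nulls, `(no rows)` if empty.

Join each orders row to its customers via customer_id.
Group joined rows by customers.id; compute SUM(m.qty) per group.
  1: ids {3} → SUM(m.qty)=11
  2: ids {9, 11, 19} → SUM(m.qty)=14
  3: ids {21} → SUM(m.qty)=11
  4: ids {4, 16, 18, 26} → SUM(m.qty)=26

Fresno | 11 ; Hanoi | 14 ; Hanoi | 11 ; Lima | 26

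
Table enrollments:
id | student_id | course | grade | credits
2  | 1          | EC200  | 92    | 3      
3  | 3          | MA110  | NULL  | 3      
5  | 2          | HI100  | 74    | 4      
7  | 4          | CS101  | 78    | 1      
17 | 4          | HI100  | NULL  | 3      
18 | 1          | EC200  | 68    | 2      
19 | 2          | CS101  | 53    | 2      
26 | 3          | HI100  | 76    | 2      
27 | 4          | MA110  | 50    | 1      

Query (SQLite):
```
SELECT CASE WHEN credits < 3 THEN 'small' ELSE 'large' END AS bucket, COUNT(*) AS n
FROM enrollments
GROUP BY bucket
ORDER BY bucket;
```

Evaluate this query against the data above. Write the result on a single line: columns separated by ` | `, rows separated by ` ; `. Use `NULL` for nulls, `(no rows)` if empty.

Bucket rows by credits < 3 → 'small' else 'large'; count each bucket.

large | 4 ; small | 5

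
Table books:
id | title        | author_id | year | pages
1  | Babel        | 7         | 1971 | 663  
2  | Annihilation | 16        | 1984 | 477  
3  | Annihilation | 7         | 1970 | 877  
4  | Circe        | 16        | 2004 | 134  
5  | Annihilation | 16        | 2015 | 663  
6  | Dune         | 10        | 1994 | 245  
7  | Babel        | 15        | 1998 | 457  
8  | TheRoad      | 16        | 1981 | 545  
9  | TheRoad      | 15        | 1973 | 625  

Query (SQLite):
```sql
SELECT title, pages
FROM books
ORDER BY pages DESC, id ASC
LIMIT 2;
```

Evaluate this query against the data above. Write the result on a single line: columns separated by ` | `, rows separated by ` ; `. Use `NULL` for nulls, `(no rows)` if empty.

Sort by pages desc, tiebreak id asc: (877, id=3), (663, id=1), (663, id=5), (625, id=9), (545, id=8) …. Take first 2.

Annihilation | 877 ; Babel | 663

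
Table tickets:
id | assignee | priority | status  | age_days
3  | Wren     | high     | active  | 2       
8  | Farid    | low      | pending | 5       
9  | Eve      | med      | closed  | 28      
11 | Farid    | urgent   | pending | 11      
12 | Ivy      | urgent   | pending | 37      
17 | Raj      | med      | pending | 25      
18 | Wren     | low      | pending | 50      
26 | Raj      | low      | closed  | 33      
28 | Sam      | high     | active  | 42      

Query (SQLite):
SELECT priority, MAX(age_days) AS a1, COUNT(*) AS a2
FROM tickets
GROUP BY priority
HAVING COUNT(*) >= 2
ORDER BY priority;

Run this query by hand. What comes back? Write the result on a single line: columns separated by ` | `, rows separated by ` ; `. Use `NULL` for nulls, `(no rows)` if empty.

high | 42 | 2 ; low | 50 | 3 ; med | 28 | 2 ; urgent | 37 | 2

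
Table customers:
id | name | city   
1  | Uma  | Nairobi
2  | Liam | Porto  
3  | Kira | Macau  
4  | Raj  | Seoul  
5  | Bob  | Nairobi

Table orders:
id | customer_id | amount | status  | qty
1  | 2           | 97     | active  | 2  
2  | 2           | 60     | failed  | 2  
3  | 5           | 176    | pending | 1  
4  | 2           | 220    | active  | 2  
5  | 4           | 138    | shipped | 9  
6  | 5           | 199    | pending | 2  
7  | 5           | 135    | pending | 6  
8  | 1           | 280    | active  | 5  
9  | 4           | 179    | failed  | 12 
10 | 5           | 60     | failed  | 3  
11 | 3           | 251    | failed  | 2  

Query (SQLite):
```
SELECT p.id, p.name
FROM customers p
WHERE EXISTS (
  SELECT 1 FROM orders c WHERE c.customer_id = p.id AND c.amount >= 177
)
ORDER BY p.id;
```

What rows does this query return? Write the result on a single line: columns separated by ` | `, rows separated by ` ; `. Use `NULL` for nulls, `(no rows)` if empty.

For each customers row, check whether any orders with matching customer_id has amount >= 177.
Keep rows where that is true.

1 | Uma ; 2 | Liam ; 3 | Kira ; 4 | Raj ; 5 | Bob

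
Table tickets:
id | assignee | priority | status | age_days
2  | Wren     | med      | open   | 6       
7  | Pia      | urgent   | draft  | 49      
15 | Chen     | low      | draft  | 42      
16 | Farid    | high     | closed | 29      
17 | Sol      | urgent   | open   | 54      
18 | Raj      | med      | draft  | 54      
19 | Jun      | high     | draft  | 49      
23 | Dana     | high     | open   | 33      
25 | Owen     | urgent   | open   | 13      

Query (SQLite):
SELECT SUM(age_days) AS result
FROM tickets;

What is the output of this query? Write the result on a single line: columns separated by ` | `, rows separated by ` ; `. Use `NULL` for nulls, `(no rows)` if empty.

All age_days values: [6, 49, 42, 29, 54, 54, 49, 33, 13].
SUM of non-NULL values = 329.

329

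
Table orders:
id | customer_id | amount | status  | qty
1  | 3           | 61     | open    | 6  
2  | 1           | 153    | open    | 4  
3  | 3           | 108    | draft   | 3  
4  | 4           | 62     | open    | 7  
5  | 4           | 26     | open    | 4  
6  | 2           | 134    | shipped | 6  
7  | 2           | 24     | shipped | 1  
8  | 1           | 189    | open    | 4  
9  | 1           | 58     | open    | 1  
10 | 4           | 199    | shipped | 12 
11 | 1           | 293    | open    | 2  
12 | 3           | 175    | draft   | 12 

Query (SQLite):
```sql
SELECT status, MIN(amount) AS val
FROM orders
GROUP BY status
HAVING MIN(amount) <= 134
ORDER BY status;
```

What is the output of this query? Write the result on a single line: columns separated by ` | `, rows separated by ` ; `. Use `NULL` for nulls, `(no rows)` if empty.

Partition orders by status; compute MIN(amount) within each group.
HAVING: keep groups where MIN(amount) <= 134.
  draft: ids {3, 12} → MIN(amount)=108
  open: ids {1, 2, 4, 5, 8, 9, 11} → MIN(amount)=26
  shipped: ids {6, 7, 10} → MIN(amount)=24

draft | 108 ; open | 26 ; shipped | 24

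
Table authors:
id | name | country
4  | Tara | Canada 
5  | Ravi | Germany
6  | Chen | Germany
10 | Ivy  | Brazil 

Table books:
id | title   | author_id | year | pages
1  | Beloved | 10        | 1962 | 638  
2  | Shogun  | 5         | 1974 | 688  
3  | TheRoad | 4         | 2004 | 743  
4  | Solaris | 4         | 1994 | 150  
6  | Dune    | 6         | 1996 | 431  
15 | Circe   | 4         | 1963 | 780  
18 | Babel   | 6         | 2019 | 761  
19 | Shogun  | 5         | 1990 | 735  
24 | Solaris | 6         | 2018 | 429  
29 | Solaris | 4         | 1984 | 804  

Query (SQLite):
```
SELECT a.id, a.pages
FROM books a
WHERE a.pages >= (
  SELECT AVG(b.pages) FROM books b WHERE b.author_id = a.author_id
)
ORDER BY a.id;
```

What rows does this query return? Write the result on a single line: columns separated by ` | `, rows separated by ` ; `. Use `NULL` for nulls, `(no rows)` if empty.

For each books row a, compute AVG(pages) over rows sharing a.author_id.
Keep row a if a.pages >= that per-group AVG.
  author_id=4: AVG(pages) = 619.25
  author_id=5: AVG(pages) = 711.5
  author_id=6: AVG(pages) = 540.333333
  author_id=10: AVG(pages) = 638.0

1 | 638 ; 3 | 743 ; 15 | 780 ; 18 | 761 ; 19 | 735 ; 29 | 804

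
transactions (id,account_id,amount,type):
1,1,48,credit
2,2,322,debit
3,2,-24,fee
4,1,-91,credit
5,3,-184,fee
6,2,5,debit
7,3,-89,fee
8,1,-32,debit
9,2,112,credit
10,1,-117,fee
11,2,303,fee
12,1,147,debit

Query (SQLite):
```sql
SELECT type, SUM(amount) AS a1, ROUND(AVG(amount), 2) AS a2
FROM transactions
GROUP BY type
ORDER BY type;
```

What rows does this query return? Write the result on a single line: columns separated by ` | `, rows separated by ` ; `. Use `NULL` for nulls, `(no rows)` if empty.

credit | 69 | 23 ; debit | 442 | 110.5 ; fee | -111 | -22.2

Group transactions by type.
Per group compute: SUM(amount), ROUND(AVG(amount), 2).
  credit: ids {1, 4, 9} → SUM(amount)=69, ROUND(AVG(amount), 2)=23
  debit: ids {2, 6, 8, 12} → SUM(amount)=442, ROUND(AVG(amount), 2)=110.5
  fee: ids {3, 5, 7, 10, 11} → SUM(amount)=-111, ROUND(AVG(amount), 2)=-22.2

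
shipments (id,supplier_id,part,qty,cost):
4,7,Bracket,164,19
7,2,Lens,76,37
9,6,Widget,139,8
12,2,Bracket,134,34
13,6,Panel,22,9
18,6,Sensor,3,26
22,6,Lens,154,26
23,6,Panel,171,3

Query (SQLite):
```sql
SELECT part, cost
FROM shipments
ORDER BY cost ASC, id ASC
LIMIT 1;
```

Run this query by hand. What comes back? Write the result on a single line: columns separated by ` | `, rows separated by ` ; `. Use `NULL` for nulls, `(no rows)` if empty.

Panel | 3

Sort by cost asc, tiebreak id asc: (3, id=23), (8, id=9), (9, id=13), (19, id=4) …. Take first 1.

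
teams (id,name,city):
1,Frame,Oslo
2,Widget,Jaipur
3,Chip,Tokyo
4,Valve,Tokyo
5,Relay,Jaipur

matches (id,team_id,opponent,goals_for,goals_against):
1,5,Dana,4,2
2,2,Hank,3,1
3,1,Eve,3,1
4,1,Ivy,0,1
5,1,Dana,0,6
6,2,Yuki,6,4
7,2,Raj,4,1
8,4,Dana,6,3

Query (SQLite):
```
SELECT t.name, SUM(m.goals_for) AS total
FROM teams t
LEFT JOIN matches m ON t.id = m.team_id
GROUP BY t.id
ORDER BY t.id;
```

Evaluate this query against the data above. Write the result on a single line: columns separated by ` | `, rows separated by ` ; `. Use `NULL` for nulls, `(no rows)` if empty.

Frame | 3 ; Widget | 13 ; Chip | NULL ; Valve | 6 ; Relay | 4

LEFT JOIN keeps every teams row; unmatched ones get NULL for matches columns.
Group by teams.id and compute SUM(m.goals_for). SUM over an all-NULL group is NULL.
  1: ids {3, 4, 5} → SUM(m.goals_for)=3
  2: ids {2, 6, 7} → SUM(m.goals_for)=13
  3: ids {—} → SUM(m.goals_for)=NULL
  4: ids {8} → SUM(m.goals_for)=6
  5: ids {1} → SUM(m.goals_for)=4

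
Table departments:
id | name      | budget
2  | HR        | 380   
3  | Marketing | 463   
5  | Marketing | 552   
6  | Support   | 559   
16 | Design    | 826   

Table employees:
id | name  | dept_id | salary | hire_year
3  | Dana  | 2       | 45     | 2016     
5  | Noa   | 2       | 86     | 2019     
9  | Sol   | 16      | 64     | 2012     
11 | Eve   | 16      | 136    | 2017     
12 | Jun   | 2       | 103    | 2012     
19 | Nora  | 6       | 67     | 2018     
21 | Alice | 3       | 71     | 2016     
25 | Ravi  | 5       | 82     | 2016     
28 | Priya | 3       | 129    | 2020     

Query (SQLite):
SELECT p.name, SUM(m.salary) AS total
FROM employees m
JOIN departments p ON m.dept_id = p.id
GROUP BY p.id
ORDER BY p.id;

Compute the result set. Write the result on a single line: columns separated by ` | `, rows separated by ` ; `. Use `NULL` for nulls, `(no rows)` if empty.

HR | 234 ; Marketing | 200 ; Marketing | 82 ; Support | 67 ; Design | 200

Join each employees row to its departments via dept_id.
Group joined rows by departments.id; compute SUM(m.salary) per group.
  2: ids {3, 5, 12} → SUM(m.salary)=234
  3: ids {21, 28} → SUM(m.salary)=200
  5: ids {25} → SUM(m.salary)=82
  6: ids {19} → SUM(m.salary)=67
  16: ids {9, 11} → SUM(m.salary)=200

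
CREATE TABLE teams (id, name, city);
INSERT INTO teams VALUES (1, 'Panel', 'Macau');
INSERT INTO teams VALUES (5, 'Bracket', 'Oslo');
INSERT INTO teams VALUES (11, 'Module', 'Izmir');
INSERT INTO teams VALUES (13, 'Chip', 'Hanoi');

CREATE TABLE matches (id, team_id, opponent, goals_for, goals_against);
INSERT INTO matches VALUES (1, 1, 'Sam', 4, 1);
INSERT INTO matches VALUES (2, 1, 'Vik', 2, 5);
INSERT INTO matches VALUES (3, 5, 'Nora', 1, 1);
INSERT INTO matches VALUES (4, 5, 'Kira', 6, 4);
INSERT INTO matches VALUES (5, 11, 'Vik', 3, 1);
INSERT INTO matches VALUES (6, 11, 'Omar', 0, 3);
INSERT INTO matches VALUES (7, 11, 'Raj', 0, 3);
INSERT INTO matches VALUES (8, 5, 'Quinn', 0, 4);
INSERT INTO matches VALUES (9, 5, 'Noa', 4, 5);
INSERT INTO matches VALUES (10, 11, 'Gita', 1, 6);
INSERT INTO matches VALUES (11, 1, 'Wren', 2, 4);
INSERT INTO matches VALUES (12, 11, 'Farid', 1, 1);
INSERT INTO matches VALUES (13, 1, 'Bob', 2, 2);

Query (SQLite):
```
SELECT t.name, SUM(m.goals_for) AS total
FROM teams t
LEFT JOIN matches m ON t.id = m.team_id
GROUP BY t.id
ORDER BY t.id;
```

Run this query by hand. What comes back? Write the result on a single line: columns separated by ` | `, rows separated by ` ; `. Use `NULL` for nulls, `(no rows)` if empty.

LEFT JOIN keeps every teams row; unmatched ones get NULL for matches columns.
Group by teams.id and compute SUM(m.goals_for). SUM over an all-NULL group is NULL.
  1: ids {1, 2, 11, 13} → SUM(m.goals_for)=10
  5: ids {3, 4, 8, 9} → SUM(m.goals_for)=11
  11: ids {5, 6, 7, 10, 12} → SUM(m.goals_for)=5
  13: ids {—} → SUM(m.goals_for)=NULL

Panel | 10 ; Bracket | 11 ; Module | 5 ; Chip | NULL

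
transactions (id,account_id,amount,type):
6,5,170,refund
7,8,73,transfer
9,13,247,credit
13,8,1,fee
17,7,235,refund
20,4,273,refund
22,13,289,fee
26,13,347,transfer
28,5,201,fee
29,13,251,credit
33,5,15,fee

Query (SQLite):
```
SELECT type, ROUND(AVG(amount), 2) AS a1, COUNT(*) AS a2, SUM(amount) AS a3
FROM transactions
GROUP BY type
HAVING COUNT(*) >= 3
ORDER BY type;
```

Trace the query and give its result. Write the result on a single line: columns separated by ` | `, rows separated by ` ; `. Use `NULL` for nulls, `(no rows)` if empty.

fee | 126.5 | 4 | 506 ; refund | 226 | 3 | 678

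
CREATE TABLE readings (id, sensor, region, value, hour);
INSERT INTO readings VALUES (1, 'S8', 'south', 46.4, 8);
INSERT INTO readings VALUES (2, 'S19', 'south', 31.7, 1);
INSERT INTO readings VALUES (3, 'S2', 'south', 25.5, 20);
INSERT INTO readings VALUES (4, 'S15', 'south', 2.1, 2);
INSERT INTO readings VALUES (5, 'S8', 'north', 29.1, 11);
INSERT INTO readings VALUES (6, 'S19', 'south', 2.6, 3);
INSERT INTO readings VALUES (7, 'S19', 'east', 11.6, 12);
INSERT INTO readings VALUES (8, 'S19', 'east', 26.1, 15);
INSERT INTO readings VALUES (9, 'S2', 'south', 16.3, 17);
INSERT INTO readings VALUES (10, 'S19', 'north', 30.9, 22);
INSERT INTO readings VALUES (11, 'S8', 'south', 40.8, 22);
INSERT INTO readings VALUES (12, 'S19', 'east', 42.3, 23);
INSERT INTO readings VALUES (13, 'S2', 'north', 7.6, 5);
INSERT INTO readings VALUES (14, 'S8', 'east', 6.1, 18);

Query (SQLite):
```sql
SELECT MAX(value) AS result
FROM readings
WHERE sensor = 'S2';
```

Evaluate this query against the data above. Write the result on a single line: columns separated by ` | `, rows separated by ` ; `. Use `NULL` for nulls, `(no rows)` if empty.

Rows where sensor='S2' → value values: [25.5, 16.3, 7.6].
MAX of non-NULL values = 25.5.

25.5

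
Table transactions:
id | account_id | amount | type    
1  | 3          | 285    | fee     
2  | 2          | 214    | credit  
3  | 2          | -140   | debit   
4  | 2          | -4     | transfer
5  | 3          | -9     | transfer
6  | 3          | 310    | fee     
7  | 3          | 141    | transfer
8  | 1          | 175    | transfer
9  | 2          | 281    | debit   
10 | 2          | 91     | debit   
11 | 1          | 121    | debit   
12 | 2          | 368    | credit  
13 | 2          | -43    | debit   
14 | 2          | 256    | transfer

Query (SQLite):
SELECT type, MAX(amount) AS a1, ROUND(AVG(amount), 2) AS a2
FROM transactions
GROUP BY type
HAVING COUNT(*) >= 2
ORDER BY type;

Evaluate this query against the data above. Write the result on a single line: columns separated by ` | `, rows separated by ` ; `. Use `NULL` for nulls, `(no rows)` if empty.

credit | 368 | 291 ; debit | 281 | 62 ; fee | 310 | 297.5 ; transfer | 256 | 111.8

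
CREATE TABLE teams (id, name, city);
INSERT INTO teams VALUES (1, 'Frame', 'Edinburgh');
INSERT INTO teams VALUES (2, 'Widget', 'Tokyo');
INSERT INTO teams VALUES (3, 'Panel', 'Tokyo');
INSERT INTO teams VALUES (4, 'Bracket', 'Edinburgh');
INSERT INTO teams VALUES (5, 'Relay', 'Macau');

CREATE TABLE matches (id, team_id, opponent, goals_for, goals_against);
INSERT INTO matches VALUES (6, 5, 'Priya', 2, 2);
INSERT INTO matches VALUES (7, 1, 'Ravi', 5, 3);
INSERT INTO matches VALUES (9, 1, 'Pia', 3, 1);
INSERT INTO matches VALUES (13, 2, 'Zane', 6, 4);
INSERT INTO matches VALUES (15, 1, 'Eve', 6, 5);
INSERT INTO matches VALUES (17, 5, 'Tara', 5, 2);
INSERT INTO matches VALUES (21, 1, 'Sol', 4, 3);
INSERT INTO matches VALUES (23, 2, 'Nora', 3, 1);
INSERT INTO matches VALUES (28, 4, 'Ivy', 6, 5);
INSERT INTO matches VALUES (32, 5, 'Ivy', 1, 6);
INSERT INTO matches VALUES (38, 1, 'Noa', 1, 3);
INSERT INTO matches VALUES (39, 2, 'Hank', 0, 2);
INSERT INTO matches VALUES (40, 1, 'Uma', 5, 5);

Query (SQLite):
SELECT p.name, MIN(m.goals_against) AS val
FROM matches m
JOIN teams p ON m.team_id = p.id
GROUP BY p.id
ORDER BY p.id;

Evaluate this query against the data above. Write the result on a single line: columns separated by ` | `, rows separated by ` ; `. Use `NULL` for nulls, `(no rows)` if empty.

Frame | 1 ; Widget | 1 ; Bracket | 5 ; Relay | 2

Join each matches row to its teams via team_id.
Group joined rows by teams.id; compute MIN(m.goals_against) per group.
  1: ids {7, 9, 15, 21, 38, 40} → MIN(m.goals_against)=1
  2: ids {13, 23, 39} → MIN(m.goals_against)=1
  4: ids {28} → MIN(m.goals_against)=5
  5: ids {6, 17, 32} → MIN(m.goals_against)=2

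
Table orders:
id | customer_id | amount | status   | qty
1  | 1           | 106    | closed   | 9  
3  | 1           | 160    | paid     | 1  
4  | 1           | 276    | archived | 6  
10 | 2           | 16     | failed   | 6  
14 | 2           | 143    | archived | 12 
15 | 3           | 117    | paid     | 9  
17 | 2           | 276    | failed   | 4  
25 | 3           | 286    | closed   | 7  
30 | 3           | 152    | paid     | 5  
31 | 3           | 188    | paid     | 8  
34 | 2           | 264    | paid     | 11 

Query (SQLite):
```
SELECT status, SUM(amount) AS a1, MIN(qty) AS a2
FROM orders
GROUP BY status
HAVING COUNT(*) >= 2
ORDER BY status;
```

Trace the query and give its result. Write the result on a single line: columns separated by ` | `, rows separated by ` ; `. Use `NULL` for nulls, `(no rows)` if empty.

Group orders by status.
Per group compute: SUM(amount), MIN(qty).
HAVING: drop groups with fewer than 2 rows.
  archived: ids {4, 14} → SUM(amount)=419, MIN(qty)=6
  closed: ids {1, 25} → SUM(amount)=392, MIN(qty)=7
  failed: ids {10, 17} → SUM(amount)=292, MIN(qty)=4
  paid: ids {3, 15, 30, 31, 34} → SUM(amount)=881, MIN(qty)=1

archived | 419 | 6 ; closed | 392 | 7 ; failed | 292 | 4 ; paid | 881 | 1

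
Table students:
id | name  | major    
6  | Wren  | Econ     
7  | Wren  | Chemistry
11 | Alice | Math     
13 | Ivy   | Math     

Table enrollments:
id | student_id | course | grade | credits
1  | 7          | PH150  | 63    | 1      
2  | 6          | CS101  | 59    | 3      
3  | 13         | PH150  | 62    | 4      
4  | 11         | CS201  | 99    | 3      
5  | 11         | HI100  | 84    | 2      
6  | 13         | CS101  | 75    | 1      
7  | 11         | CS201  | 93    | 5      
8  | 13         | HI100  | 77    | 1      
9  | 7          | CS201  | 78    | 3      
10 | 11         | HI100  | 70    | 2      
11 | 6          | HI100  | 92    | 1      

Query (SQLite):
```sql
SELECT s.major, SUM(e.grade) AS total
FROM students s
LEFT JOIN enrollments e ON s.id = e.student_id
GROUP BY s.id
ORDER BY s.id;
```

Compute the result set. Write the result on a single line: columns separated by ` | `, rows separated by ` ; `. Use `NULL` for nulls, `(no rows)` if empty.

LEFT JOIN keeps every students row; unmatched ones get NULL for enrollments columns.
Group by students.id and compute SUM(e.grade). SUM over an all-NULL group is NULL.
  6: ids {2, 11} → SUM(e.grade)=151
  7: ids {1, 9} → SUM(e.grade)=141
  11: ids {4, 5, 7, 10} → SUM(e.grade)=346
  13: ids {3, 6, 8} → SUM(e.grade)=214

Econ | 151 ; Chemistry | 141 ; Math | 346 ; Math | 214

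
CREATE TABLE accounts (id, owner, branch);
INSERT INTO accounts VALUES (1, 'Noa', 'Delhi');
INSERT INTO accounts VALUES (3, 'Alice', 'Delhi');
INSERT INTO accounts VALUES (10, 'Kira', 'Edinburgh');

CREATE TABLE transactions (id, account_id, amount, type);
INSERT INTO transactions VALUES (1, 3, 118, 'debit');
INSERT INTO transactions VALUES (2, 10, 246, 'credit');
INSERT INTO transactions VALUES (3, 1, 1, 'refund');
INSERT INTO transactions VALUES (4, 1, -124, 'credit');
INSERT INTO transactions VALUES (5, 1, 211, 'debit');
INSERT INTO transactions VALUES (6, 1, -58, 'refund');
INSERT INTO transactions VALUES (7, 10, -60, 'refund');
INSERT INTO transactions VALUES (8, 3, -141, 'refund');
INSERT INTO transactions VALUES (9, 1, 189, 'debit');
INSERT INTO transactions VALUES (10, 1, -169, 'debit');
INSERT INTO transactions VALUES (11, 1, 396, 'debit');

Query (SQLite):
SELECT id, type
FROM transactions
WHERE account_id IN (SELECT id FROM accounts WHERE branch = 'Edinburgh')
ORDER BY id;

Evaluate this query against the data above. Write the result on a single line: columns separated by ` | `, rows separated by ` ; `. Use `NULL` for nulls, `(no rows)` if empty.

2 | credit ; 7 | refund

Inner query: accounts.id where branch = 'Edinburgh'.
Outer: keep transactions rows whose account_id is in that set.
Inner query → {10}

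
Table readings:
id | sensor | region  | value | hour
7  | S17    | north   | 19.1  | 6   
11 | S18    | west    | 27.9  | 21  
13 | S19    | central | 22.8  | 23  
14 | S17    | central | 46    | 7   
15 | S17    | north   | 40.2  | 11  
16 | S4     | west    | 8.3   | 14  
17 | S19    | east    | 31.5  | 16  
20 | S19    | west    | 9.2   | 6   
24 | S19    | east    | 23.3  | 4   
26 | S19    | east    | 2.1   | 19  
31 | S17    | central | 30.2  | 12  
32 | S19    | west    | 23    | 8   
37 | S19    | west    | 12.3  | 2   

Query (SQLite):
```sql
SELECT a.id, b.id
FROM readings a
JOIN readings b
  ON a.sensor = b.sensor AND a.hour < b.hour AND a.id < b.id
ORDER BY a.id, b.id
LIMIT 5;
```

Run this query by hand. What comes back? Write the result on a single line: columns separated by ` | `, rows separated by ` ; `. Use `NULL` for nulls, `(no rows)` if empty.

Pairs (a,b) with same sensor, a.hour < b.hour, a.id < b.id.
sensor groups: S17:{7,14,15,31} S18:{11} S19:{13,17,20,24,26,32,37} S4:{16}
Ordered by (a.id, b.id); first 5.

7 | 14 ; 7 | 15 ; 7 | 31 ; 14 | 15 ; 14 | 31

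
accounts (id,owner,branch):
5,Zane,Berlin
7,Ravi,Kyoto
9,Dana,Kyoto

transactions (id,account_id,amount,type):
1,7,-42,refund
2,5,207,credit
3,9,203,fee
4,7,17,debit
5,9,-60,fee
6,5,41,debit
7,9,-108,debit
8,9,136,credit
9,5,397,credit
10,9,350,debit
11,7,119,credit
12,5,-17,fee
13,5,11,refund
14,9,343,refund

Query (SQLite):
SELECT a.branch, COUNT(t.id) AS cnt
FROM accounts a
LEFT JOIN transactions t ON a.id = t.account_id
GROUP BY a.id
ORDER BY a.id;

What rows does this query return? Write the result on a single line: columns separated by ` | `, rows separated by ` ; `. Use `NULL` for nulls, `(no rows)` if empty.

LEFT JOIN keeps every accounts row; unmatched ones get NULL for transactions columns.
Group by accounts.id and compute COUNT(t.id). COUNT(col) of an all-NULL group is 0.
  5: ids {2, 6, 9, 12, 13} → COUNT(t.id)=5
  7: ids {1, 4, 11} → COUNT(t.id)=3
  9: ids {3, 5, 7, 8, 10, 14} → COUNT(t.id)=6

Berlin | 5 ; Kyoto | 3 ; Kyoto | 6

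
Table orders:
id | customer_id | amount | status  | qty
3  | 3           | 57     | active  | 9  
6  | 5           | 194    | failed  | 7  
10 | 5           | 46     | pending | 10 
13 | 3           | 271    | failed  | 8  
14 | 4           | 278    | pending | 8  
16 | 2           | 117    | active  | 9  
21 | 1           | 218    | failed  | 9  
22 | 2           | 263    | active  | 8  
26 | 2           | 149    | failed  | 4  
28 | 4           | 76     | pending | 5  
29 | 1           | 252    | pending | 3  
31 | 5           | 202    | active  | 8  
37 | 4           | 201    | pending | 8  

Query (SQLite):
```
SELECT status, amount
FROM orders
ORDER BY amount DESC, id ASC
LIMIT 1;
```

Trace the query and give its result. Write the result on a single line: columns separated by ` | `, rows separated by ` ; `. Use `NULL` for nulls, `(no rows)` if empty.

pending | 278

Sort by amount desc, tiebreak id asc: (278, id=14), (271, id=13), (263, id=22), (252, id=29) …. Take first 1.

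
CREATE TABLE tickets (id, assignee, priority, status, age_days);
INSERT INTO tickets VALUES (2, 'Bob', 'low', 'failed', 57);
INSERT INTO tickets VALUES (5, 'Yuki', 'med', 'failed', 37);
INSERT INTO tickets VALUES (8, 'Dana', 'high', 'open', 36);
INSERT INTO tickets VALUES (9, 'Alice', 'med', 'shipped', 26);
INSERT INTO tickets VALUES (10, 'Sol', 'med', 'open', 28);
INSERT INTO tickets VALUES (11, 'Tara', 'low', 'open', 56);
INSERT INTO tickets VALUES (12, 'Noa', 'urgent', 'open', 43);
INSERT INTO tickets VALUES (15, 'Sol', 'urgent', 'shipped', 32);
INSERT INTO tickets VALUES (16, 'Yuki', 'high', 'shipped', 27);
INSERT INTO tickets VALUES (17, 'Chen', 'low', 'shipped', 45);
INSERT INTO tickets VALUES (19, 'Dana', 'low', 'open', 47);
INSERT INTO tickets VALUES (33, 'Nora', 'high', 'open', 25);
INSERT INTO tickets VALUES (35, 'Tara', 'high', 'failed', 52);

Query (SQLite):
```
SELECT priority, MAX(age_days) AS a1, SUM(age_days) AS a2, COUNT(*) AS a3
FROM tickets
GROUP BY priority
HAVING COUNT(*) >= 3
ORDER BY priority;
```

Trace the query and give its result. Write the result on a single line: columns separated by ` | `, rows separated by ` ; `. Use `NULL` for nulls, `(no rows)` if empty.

Group tickets by priority.
Per group compute: MAX(age_days), SUM(age_days), COUNT(*).
HAVING: drop groups with fewer than 3 rows.
  high: ids {8, 16, 33, 35} → MAX(age_days)=52, SUM(age_days)=140, COUNT(*)=4
  low: ids {2, 11, 17, 19} → MAX(age_days)=57, SUM(age_days)=205, COUNT(*)=4
  med: ids {5, 9, 10} → MAX(age_days)=37, SUM(age_days)=91, COUNT(*)=3
  urgent: ids {12, 15} → MAX(age_days)=43, SUM(age_days)=75, COUNT(*)=2

high | 52 | 140 | 4 ; low | 57 | 205 | 4 ; med | 37 | 91 | 3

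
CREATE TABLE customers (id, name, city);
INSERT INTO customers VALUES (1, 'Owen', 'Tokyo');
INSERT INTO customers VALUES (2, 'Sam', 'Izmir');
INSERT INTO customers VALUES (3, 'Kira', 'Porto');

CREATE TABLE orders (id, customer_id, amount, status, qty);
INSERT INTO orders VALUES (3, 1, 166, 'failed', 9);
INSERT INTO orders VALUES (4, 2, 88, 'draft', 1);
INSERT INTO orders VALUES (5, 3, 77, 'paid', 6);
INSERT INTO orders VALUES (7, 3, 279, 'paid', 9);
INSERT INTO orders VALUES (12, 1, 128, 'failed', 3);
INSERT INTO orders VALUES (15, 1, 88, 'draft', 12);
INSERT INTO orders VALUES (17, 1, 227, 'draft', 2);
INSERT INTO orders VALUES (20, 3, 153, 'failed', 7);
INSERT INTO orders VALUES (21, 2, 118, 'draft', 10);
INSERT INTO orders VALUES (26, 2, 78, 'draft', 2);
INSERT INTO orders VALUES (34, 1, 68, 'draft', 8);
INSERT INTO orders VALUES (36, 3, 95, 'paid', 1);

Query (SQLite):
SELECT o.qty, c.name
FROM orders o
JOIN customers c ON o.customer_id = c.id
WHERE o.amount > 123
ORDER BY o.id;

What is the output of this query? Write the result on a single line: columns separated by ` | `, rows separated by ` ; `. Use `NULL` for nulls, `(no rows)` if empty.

Each orders row matches the customers row where customer_id = customers.id.
Then keep rows with o.amount > 123.

9 | Owen ; 9 | Kira ; 3 | Owen ; 2 | Owen ; 7 | Kira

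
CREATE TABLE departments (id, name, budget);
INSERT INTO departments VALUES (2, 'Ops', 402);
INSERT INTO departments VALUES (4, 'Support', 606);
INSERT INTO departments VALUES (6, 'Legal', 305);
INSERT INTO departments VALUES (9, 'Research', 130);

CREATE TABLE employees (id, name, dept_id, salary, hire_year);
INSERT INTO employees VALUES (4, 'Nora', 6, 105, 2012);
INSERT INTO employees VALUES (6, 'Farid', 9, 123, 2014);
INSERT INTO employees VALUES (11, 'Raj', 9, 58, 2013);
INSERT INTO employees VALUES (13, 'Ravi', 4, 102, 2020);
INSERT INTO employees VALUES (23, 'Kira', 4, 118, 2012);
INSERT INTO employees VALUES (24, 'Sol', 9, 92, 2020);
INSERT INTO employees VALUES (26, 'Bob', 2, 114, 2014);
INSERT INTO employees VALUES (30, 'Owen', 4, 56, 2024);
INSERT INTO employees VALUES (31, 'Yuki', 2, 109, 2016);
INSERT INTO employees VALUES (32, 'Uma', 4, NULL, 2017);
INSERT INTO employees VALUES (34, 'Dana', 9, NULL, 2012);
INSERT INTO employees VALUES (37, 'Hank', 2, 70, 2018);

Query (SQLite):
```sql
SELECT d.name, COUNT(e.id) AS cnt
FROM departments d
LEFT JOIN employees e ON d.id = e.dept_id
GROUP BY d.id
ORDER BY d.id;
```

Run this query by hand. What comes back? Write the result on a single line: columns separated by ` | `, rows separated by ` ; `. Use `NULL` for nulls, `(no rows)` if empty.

LEFT JOIN keeps every departments row; unmatched ones get NULL for employees columns.
Group by departments.id and compute COUNT(e.id). COUNT(col) of an all-NULL group is 0.
  2: ids {26, 31, 37} → COUNT(e.id)=3
  4: ids {13, 23, 30, 32} → COUNT(e.id)=4
  6: ids {4} → COUNT(e.id)=1
  9: ids {6, 11, 24, 34} → COUNT(e.id)=4

Ops | 3 ; Support | 4 ; Legal | 1 ; Research | 4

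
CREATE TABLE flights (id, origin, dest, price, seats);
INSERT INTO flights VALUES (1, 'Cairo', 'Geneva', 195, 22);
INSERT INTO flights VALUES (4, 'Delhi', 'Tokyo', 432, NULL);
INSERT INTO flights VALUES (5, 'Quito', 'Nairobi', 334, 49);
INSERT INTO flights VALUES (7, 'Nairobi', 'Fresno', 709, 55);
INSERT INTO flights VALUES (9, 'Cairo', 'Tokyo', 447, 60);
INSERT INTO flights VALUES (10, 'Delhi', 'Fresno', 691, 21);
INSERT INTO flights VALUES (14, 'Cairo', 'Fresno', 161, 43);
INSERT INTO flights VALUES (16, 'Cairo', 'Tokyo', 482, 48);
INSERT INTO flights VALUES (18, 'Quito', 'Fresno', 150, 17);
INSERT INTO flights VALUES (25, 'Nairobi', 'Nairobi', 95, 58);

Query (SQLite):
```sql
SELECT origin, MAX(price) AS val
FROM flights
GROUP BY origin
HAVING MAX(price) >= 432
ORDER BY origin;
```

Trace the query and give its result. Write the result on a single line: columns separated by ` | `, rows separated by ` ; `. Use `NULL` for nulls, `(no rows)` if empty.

Cairo | 482 ; Delhi | 691 ; Nairobi | 709

Partition flights by origin; compute MAX(price) within each group.
HAVING: keep groups where MAX(price) >= 432.
  Cairo: ids {1, 9, 14, 16} → MAX(price)=482
  Delhi: ids {4, 10} → MAX(price)=691
  Nairobi: ids {7, 25} → MAX(price)=709
  Quito: ids {5, 18} → MAX(price)=334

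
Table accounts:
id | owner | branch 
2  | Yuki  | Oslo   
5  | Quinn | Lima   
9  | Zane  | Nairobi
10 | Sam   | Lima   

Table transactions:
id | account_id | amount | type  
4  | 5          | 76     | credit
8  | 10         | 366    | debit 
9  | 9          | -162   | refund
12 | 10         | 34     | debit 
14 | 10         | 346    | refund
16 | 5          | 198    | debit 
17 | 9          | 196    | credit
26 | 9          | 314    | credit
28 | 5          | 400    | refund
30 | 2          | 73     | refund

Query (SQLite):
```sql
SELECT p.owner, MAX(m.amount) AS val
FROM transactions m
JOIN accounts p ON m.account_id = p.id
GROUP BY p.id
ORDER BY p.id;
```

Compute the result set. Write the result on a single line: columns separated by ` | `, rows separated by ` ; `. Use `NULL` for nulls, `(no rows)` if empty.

Join each transactions row to its accounts via account_id.
Group joined rows by accounts.id; compute MAX(m.amount) per group.
  2: ids {30} → MAX(m.amount)=73
  5: ids {4, 16, 28} → MAX(m.amount)=400
  9: ids {9, 17, 26} → MAX(m.amount)=314
  10: ids {8, 12, 14} → MAX(m.amount)=366

Yuki | 73 ; Quinn | 400 ; Zane | 314 ; Sam | 366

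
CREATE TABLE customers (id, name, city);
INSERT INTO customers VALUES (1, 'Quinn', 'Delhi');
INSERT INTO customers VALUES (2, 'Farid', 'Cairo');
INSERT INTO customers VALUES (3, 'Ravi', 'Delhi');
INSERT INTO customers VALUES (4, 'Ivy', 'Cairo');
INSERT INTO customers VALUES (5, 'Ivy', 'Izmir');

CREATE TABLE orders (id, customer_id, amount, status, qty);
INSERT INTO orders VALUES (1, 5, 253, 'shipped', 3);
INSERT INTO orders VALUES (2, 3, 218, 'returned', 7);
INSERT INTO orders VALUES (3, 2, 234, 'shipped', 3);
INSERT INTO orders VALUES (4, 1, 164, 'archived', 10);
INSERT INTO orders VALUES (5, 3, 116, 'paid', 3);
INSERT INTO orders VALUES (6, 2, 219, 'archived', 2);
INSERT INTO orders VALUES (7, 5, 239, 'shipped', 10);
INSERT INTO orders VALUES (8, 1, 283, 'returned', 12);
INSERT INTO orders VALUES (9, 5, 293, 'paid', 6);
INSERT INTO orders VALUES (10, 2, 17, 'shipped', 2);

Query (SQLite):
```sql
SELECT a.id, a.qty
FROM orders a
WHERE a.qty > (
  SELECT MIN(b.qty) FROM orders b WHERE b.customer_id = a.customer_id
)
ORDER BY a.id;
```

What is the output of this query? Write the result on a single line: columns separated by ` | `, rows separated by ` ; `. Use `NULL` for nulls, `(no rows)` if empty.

2 | 7 ; 3 | 3 ; 7 | 10 ; 8 | 12 ; 9 | 6

For each orders row a, compute MIN(qty) over rows sharing a.customer_id.
Keep row a if a.qty > that per-group MIN.
  customer_id=1: MIN(qty) = 10
  customer_id=2: MIN(qty) = 2
  customer_id=3: MIN(qty) = 3
  customer_id=5: MIN(qty) = 3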